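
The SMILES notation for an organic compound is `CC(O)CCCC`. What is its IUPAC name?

hexan-2-ol

Counting along the main chain through the –OH group gives 6 carbons: the parent is hexane.
The highest-priority functional group is an alcohol (–OH), so the name ends in -ol.
Choose the numbering such that numbering from this end puts the hydroxyl group at C-2 rather than C-5.
That gives the hydroxyl at C-2.
Assembling the pieces gives hexan-2-ol.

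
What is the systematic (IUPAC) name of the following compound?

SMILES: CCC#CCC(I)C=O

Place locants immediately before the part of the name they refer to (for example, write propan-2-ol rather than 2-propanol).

Counting along the main chain through the –CHO group and the multiple bond gives 7 carbons: the parent is heptane.
An aldehyde (terminal –CHO) is the principal characteristic group, giving the suffix -al.
A C≡C triple bond in the chain gives the infix -yne-.
Number the chain so that the aldehyde carbon is C-1 by definition.
With this numbering: the triple bond between C-4 and C-5; an iodo group at C-2.
The name is 2-iodohept-4-ynal.

2-iodohept-4-ynal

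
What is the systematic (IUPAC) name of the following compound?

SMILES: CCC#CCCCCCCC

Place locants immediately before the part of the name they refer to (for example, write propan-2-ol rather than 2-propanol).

The longest chain bearing the multiple bond is 11 carbons long (undecane).
A C≡C triple bond in the chain gives the infix -yne-.
The numbering direction is chosen so that numbering from this end puts the triple bond at C-3 rather than C-8.
This places the triple bond between C-3 and C-4.
The name is undec-3-yne.

undec-3-yne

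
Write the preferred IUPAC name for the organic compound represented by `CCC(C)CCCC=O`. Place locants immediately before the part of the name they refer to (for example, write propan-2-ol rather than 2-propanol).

The longest carbon chain that includes the –CHO group has 7 carbons, so the parent hydride is heptane.
The principal characteristic group is an aldehyde (terminal –CHO), named with the suffix -al.
Choose the numbering such that the aldehyde carbon is C-1 by definition.
This places a methyl group at C-5.
Putting it together: 5-methylheptanal.

5-methylheptanal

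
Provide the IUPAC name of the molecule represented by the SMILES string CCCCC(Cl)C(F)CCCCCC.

5-chloro-6-fluorododecane

The longest continuous carbon chain has 12 atoms, so the parent hydride is dodecane.
The numbering direction is chosen so that the substituent locant set {5,6} is lower than {7,8} at the first point of difference.
That gives a chloro group at C-5; a fluoro group at C-6.
Prefixes are listed alphabetically: chloro, fluoro.
Assembling the pieces gives 5-chloro-6-fluorododecane.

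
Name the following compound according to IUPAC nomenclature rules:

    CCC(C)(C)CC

The longest carbon chain is 5 atoms: the parent is pentane.
The molecule is symmetric, so either numbering direction gives the same locants.
That gives two methyl groups at C-3.
Putting it together: 3,3-dimethylpentane.

3,3-dimethylpentane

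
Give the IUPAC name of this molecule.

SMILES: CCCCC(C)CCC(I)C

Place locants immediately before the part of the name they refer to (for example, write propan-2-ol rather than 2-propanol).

2-iodo-5-methylnonane

The longest continuous carbon chain has 9 atoms, so the parent hydride is nonane.
Choose the numbering such that the substituent locant set {2,5} is lower than {5,8} at the first point of difference.
With this numbering: an iodo group at C-2; a methyl group at C-5.
Prefixes are listed alphabetically: iodo, methyl.
Putting it together: 2-iodo-5-methylnonane.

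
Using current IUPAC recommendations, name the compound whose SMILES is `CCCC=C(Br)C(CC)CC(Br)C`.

The longest chain bearing the multiple bond is 9 carbons long (nonane).
The chain contains a C=C double bond, so the unsaturation ending is -ene.
The numbering direction is chosen so that numbering from this end puts the double bond at C-4 rather than C-5.
With this numbering: the double bond between C-4 and C-5; bromo groups at C-5 and C-8; an ethyl group at C-6.
Substituent prefixes are cited in alphabetical order (multiplying prefixes like di-/tri- are ignored for ordering).
Putting it together: 5,8-dibromo-6-ethylnon-4-ene.

5,8-dibromo-6-ethylnon-4-ene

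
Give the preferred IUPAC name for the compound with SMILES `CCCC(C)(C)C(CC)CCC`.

5-ethyl-4,4-dimethyloctane

The parent chain contains 8 carbons (octane).
Choose the numbering such that the substituent locant set {4,4,5} is lower than {4,5,5} at the first point of difference.
With this numbering: an ethyl group at C-5; two methyl groups at C-4.
Prefixes are listed alphabetically: ethyl, methyl.
Putting it together: 5-ethyl-4,4-dimethyloctane.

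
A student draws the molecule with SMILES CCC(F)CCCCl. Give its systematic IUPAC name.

The longest carbon chain is 6 atoms: the parent is hexane.
Number the chain so that the substituent locant set {1,4} is lower than {3,6} at the first point of difference.
That gives a chloro group at C-1; a fluoro group at C-4.
Prefixes are listed alphabetically: chloro, fluoro.
Putting it together: 1-chloro-4-fluorohexane.

1-chloro-4-fluorohexane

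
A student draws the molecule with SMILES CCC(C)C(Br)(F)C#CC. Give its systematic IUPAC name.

4-bromo-4-fluoro-5-methylhept-2-yne

Counting along the main chain through the multiple bond gives 7 carbons: the parent is heptane.
The chain contains a C≡C triple bond, so the unsaturation ending is -yne.
Choose the numbering such that numbering from this end puts the triple bond at C-2 rather than C-5.
This places the triple bond between C-2 and C-3; a bromo group at C-4; a fluoro group at C-4; a methyl group at C-5.
The substituents are ordered alphabetically, ignoring any di-/tri- multipliers.
Putting it together: 4-bromo-4-fluoro-5-methylhept-2-yne.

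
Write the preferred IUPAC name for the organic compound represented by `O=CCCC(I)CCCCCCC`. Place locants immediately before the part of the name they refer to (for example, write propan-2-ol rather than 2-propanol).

4-iodoundecanal

Counting along the main chain through the –CHO group gives 11 carbons: the parent is undecane.
An aldehyde (terminal –CHO) is the principal characteristic group, giving the suffix -al.
Number the chain so that the aldehyde carbon is C-1 by definition.
This places an iodo group at C-4.
The name is 4-iodoundecanal.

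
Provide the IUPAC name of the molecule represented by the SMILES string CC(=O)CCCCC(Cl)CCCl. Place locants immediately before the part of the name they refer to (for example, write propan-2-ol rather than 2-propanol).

7,9-dichlorononan-2-one

The longest chain bearing the carbonyl is 9 carbons long (nonane).
The highest-priority functional group is a ketone (C=O on an internal carbon), so the name ends in -one.
The numbering direction is chosen so that numbering from this end puts the carbonyl group at C-2 rather than C-8.
That gives the carbonyl at C-2; chloro groups at C-7 and C-9.
Putting it together: 7,9-dichlorononan-2-one.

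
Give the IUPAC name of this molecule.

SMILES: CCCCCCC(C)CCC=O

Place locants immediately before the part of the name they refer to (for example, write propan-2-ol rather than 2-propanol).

4-methyldecanal

The longest carbon chain that includes the –CHO group has 10 carbons, so the parent hydride is decane.
The highest-priority functional group is an aldehyde (terminal –CHO), so the name ends in -al.
Number the chain so that the aldehyde carbon is C-1 by definition.
That gives a methyl group at C-4.
Putting it together: 4-methyldecanal.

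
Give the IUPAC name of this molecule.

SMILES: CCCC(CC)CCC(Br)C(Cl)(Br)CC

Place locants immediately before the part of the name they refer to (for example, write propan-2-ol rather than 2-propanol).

The longest carbon chain is 10 atoms: the parent is decane.
Number the chain so that the substituent locant set {3,3,4,7} is lower than {4,7,8,8} at the first point of difference.
This places bromo groups at C-3 and C-4; a chloro group at C-3; an ethyl group at C-7.
Substituent prefixes are cited in alphabetical order (multiplying prefixes like di-/tri- are ignored for ordering).
Assembling the pieces gives 3,4-dibromo-3-chloro-7-ethyldecane.

3,4-dibromo-3-chloro-7-ethyldecane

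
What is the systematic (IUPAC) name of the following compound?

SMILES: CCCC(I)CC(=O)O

3-iodohexanoic acid

The longest carbon chain that includes the –COOH group has 6 carbons, so the parent hydride is hexane.
The principal characteristic group is a carboxylic acid (terminal –COOH), named with the suffix -oic acid.
The numbering direction is chosen so that the carboxylic acid carbon is C-1 by definition.
This places an iodo group at C-3.
Assembling the pieces gives 3-iodohexanoic acid.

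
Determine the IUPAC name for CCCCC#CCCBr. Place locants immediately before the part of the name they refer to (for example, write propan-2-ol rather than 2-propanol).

1-bromooct-3-yne

The longest chain bearing the multiple bond is 8 carbons long (octane).
The chain contains a C≡C triple bond, so the unsaturation ending is -yne.
The numbering direction is chosen so that numbering from this end puts the triple bond at C-3 rather than C-5.
That gives the triple bond between C-3 and C-4; a bromo group at C-1.
The name is 1-bromooct-3-yne.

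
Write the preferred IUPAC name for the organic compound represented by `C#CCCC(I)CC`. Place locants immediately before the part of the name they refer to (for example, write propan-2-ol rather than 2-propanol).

5-iodohept-1-yne

The longest carbon chain that includes the multiple bond has 7 carbons, so the parent hydride is heptane.
There is one C≡C triple bond, indicated by the ending -yne.
The numbering direction is chosen so that numbering from this end puts the triple bond at C-1 rather than C-6.
With this numbering: the triple bond between C-1 and C-2; an iodo group at C-5.
The name is 5-iodohept-1-yne.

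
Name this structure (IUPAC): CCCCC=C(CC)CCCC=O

5-ethyldec-5-enal

Counting along the main chain through the –CHO group and the multiple bond gives 10 carbons: the parent is decane.
The highest-priority functional group is an aldehyde (terminal –CHO), so the name ends in -al.
The chain contains a C=C double bond, so the unsaturation ending is -ene.
The numbering direction is chosen so that the aldehyde carbon is C-1 by definition.
That gives the double bond between C-5 and C-6; an ethyl group at C-5.
The name is 5-ethyldec-5-enal.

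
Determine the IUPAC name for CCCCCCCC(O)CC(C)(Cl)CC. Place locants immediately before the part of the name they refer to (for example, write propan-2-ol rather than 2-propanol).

The longest carbon chain that includes the –OH group has 12 carbons, so the parent hydride is dodecane.
The highest-priority functional group is an alcohol (–OH), so the name ends in -ol.
The numbering direction is chosen so that numbering from this end puts the hydroxyl group at C-5 rather than C-8.
That gives the hydroxyl at C-5; a chloro group at C-3; a methyl group at C-3.
Substituent prefixes are cited in alphabetical order (multiplying prefixes like di-/tri- are ignored for ordering).
The name is 3-chloro-3-methyldodecan-5-ol.

3-chloro-3-methyldodecan-5-ol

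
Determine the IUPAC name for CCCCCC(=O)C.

The longest chain bearing the carbonyl is 7 carbons long (heptane).
The highest-priority functional group is a ketone (C=O on an internal carbon), so the name ends in -one.
The numbering direction is chosen so that numbering from this end puts the carbonyl group at C-2 rather than C-6.
That gives the carbonyl at C-2.
Assembling the pieces gives heptan-2-one.

heptan-2-one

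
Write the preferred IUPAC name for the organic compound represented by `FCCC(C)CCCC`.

The longest continuous carbon chain has 7 atoms, so the parent hydride is heptane.
Choose the numbering such that the substituent locant set {1,3} is lower than {5,7} at the first point of difference.
That gives a fluoro group at C-1; a methyl group at C-3.
Substituent prefixes are cited in alphabetical order (multiplying prefixes like di-/tri- are ignored for ordering).
The name is 1-fluoro-3-methylheptane.

1-fluoro-3-methylheptane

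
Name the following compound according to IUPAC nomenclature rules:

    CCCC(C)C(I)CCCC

5-iodo-4-methylnonane

The parent chain contains 9 carbons (nonane).
Choose the numbering such that the substituent locant set {4,5} is lower than {5,6} at the first point of difference.
That gives an iodo group at C-5; a methyl group at C-4.
The substituents are ordered alphabetically, ignoring any di-/tri- multipliers.
Putting it together: 5-iodo-4-methylnonane.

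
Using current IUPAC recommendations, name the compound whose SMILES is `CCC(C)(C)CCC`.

The longest carbon chain is 6 atoms: the parent is hexane.
Number the chain so that the substituent locant set {3,3} is lower than {4,4} at the first point of difference.
This places two methyl groups at C-3.
Assembling the pieces gives 3,3-dimethylhexane.

3,3-dimethylhexane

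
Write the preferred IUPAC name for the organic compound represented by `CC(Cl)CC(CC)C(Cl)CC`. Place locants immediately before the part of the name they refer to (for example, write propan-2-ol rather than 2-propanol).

The longest continuous carbon chain has 7 atoms, so the parent hydride is heptane.
The numbering direction is chosen so that the substituent locant set {2,4,5} is lower than {3,4,6} at the first point of difference.
That gives chloro groups at C-2 and C-5; an ethyl group at C-4.
The substituents are ordered alphabetically, ignoring any di-/tri- multipliers.
Putting it together: 2,5-dichloro-4-ethylheptane.

2,5-dichloro-4-ethylheptane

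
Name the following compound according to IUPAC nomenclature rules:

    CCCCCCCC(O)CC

decan-3-ol

Counting along the main chain through the –OH group gives 10 carbons: the parent is decane.
An alcohol (–OH) is the principal characteristic group, giving the suffix -ol.
Number the chain so that numbering from this end puts the hydroxyl group at C-3 rather than C-8.
With this numbering: the hydroxyl at C-3.
The name is decan-3-ol.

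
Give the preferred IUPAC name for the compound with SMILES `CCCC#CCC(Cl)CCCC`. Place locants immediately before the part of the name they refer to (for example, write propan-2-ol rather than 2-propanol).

7-chloroundec-4-yne

Counting along the main chain through the multiple bond gives 11 carbons: the parent is undecane.
The chain contains a C≡C triple bond, so the unsaturation ending is -yne.
Number the chain so that numbering from this end puts the triple bond at C-4 rather than C-7.
With this numbering: the triple bond between C-4 and C-5; a chloro group at C-7.
Putting it together: 7-chloroundec-4-yne.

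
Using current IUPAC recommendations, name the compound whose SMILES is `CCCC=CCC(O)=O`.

Counting along the main chain through the –COOH group and the multiple bond gives 7 carbons: the parent is heptane.
A carboxylic acid (terminal –COOH) is the principal characteristic group, giving the suffix -oic acid.
There is one C=C double bond, indicated by the ending -ene.
Choose the numbering such that the carboxylic acid carbon is C-1 by definition.
This places the double bond between C-3 and C-4.
Assembling the pieces gives hept-3-enoic acid.

hept-3-enoic acid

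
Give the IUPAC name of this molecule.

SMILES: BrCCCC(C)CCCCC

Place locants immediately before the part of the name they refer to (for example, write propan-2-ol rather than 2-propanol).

1-bromo-4-methylnonane

The longest continuous carbon chain has 9 atoms, so the parent hydride is nonane.
Choose the numbering such that the substituent locant set {1,4} is lower than {6,9} at the first point of difference.
That gives a bromo group at C-1; a methyl group at C-4.
Substituent prefixes are cited in alphabetical order (multiplying prefixes like di-/tri- are ignored for ordering).
Assembling the pieces gives 1-bromo-4-methylnonane.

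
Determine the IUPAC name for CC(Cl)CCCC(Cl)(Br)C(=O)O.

The longest carbon chain that includes the –COOH group has 7 carbons, so the parent hydride is heptane.
A carboxylic acid (terminal –COOH) is the principal characteristic group, giving the suffix -oic acid.
The numbering direction is chosen so that the carboxylic acid carbon is C-1 by definition.
With this numbering: a bromo group at C-2; chloro groups at C-2 and C-6.
The substituents are ordered alphabetically, ignoring any di-/tri- multipliers.
Putting it together: 2-bromo-2,6-dichloroheptanoic acid.

2-bromo-2,6-dichloroheptanoic acid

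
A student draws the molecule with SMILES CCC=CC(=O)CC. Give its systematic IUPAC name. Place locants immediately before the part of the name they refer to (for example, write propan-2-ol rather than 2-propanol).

The longest chain bearing the carbonyl and the multiple bond is 7 carbons long (heptane).
The principal characteristic group is a ketone (C=O on an internal carbon), named with the suffix -one.
There is one C=C double bond, indicated by the ending -ene.
Number the chain so that numbering from this end puts the carbonyl group at C-3 rather than C-5.
That gives the carbonyl at C-3; the double bond between C-4 and C-5.
Assembling the pieces gives hept-4-en-3-one.

hept-4-en-3-one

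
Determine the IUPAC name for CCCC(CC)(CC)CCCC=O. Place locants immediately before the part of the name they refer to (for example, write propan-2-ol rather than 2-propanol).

The longest carbon chain that includes the –CHO group has 8 carbons, so the parent hydride is octane.
The principal characteristic group is an aldehyde (terminal –CHO), named with the suffix -al.
Choose the numbering such that the aldehyde carbon is C-1 by definition.
That gives two ethyl groups at C-5.
Putting it together: 5,5-diethyloctanal.

5,5-diethyloctanal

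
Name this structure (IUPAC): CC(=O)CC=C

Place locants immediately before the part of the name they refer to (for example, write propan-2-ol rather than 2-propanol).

Counting along the main chain through the carbonyl and the multiple bond gives 5 carbons: the parent is pentane.
A ketone (C=O on an internal carbon) is the principal characteristic group, giving the suffix -one.
A C=C double bond in the chain gives the infix -ene-.
Choose the numbering such that numbering from this end puts the carbonyl group at C-2 rather than C-4.
This places the carbonyl at C-2; the double bond between C-4 and C-5.
Assembling the pieces gives pent-4-en-2-one.

pent-4-en-2-one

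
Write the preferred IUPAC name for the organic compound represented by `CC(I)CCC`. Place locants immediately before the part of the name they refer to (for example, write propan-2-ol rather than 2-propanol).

The longest carbon chain is 5 atoms: the parent is pentane.
Choose the numbering such that the substituent locant set {2} is lower than {4} at the first point of difference.
That gives an iodo group at C-2.
Assembling the pieces gives 2-iodopentane.

2-iodopentane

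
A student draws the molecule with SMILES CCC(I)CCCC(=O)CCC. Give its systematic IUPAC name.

8-iododecan-4-one

Counting along the main chain through the carbonyl gives 10 carbons: the parent is decane.
A ketone (C=O on an internal carbon) is the principal characteristic group, giving the suffix -one.
The numbering direction is chosen so that numbering from this end puts the carbonyl group at C-4 rather than C-7.
With this numbering: the carbonyl at C-4; an iodo group at C-8.
Assembling the pieces gives 8-iododecan-4-one.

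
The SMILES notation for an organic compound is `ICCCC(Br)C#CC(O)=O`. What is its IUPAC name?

4-bromo-7-iodohept-2-ynoic acid

The longest carbon chain that includes the –COOH group and the multiple bond has 7 carbons, so the parent hydride is heptane.
The highest-priority functional group is a carboxylic acid (terminal –COOH), so the name ends in -oic acid.
There is one C≡C triple bond, indicated by the ending -yne.
The numbering direction is chosen so that the carboxylic acid carbon is C-1 by definition.
This places the triple bond between C-2 and C-3; a bromo group at C-4; an iodo group at C-7.
Prefixes are listed alphabetically: bromo, iodo.
Putting it together: 4-bromo-7-iodohept-2-ynoic acid.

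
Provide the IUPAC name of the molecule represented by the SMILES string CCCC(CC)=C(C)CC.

The longest chain bearing the multiple bond is 7 carbons long (heptane).
The chain contains a C=C double bond, so the unsaturation ending is -ene.
Choose the numbering such that numbering from this end puts the double bond at C-3 rather than C-4.
That gives the double bond between C-3 and C-4; an ethyl group at C-4; a methyl group at C-3.
The substituents are ordered alphabetically, ignoring any di-/tri- multipliers.
The name is 4-ethyl-3-methylhept-3-ene.

4-ethyl-3-methylhept-3-ene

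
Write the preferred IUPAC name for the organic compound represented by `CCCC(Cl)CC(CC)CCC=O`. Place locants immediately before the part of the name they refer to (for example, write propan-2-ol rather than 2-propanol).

6-chloro-4-ethylnonanal

Counting along the main chain through the –CHO group gives 9 carbons: the parent is nonane.
The principal characteristic group is an aldehyde (terminal –CHO), named with the suffix -al.
Choose the numbering such that the aldehyde carbon is C-1 by definition.
With this numbering: a chloro group at C-6; an ethyl group at C-4.
Prefixes are listed alphabetically: chloro, ethyl.
The name is 6-chloro-4-ethylnonanal.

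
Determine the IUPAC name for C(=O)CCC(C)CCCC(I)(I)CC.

8,8-diiodo-4-methyldecanal

The longest carbon chain that includes the –CHO group has 10 carbons, so the parent hydride is decane.
The highest-priority functional group is an aldehyde (terminal –CHO), so the name ends in -al.
Number the chain so that the aldehyde carbon is C-1 by definition.
This places two iodo groups at C-8; a methyl group at C-4.
The substituents are ordered alphabetically, ignoring any di-/tri- multipliers.
Assembling the pieces gives 8,8-diiodo-4-methyldecanal.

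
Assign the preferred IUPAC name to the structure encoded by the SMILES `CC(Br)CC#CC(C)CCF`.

Counting along the main chain through the multiple bond gives 8 carbons: the parent is octane.
There is one C≡C triple bond, indicated by the ending -yne.
The numbering direction is chosen so that the substituent locant set {1,3,7} is lower than {2,6,8} at the first point of difference.
With this numbering: the triple bond between C-4 and C-5; a bromo group at C-7; a fluoro group at C-1; a methyl group at C-3.
Substituent prefixes are cited in alphabetical order (multiplying prefixes like di-/tri- are ignored for ordering).
Assembling the pieces gives 7-bromo-1-fluoro-3-methyloct-4-yne.

7-bromo-1-fluoro-3-methyloct-4-yne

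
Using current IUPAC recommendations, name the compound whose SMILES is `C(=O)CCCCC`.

The longest chain bearing the –CHO group is 6 carbons long (hexane).
An aldehyde (terminal –CHO) is the principal characteristic group, giving the suffix -al.
Choose the numbering such that the aldehyde carbon is C-1 by definition.
Putting it together: hexanal.

hexanal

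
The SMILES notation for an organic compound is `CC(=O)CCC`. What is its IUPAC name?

The longest carbon chain that includes the carbonyl has 5 carbons, so the parent hydride is pentane.
The highest-priority functional group is a ketone (C=O on an internal carbon), so the name ends in -one.
Number the chain so that numbering from this end puts the carbonyl group at C-2 rather than C-4.
That gives the carbonyl at C-2.
The name is pentan-2-one.

pentan-2-one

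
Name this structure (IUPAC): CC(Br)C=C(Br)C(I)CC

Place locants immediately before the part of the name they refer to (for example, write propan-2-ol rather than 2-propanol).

The longest carbon chain that includes the multiple bond has 7 carbons, so the parent hydride is heptane.
There is one C=C double bond, indicated by the ending -ene.
Number the chain so that numbering from this end puts the double bond at C-3 rather than C-4.
With this numbering: the double bond between C-3 and C-4; bromo groups at C-2 and C-4; an iodo group at C-5.
Substituent prefixes are cited in alphabetical order (multiplying prefixes like di-/tri- are ignored for ordering).
Putting it together: 2,4-dibromo-5-iodohept-3-ene.

2,4-dibromo-5-iodohept-3-ene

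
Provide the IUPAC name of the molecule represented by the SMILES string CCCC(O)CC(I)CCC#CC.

6-iodoundec-9-yn-4-ol

The longest carbon chain that includes the –OH group and the multiple bond has 11 carbons, so the parent hydride is undecane.
The highest-priority functional group is an alcohol (–OH), so the name ends in -ol.
A C≡C triple bond in the chain gives the infix -yne-.
Choose the numbering such that numbering from this end puts the hydroxyl group at C-4 rather than C-8.
That gives the hydroxyl at C-4; the triple bond between C-9 and C-10; an iodo group at C-6.
Assembling the pieces gives 6-iodoundec-9-yn-4-ol.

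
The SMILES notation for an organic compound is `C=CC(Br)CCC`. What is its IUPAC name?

Counting along the main chain through the multiple bond gives 6 carbons: the parent is hexane.
There is one C=C double bond, indicated by the ending -ene.
Number the chain so that numbering from this end puts the double bond at C-1 rather than C-5.
With this numbering: the double bond between C-1 and C-2; a bromo group at C-3.
The name is 3-bromohex-1-ene.

3-bromohex-1-ene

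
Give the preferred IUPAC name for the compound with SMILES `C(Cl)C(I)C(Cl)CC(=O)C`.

The longest carbon chain that includes the carbonyl has 6 carbons, so the parent hydride is hexane.
The highest-priority functional group is a ketone (C=O on an internal carbon), so the name ends in -one.
Number the chain so that numbering from this end puts the carbonyl group at C-2 rather than C-5.
That gives the carbonyl at C-2; chloro groups at C-4 and C-6; an iodo group at C-5.
Prefixes are listed alphabetically: chloro, iodo.
The name is 4,6-dichloro-5-iodohexan-2-one.

4,6-dichloro-5-iodohexan-2-one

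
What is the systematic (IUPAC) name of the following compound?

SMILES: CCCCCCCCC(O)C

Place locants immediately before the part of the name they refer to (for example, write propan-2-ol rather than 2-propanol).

The longest chain bearing the –OH group is 10 carbons long (decane).
An alcohol (–OH) is the principal characteristic group, giving the suffix -ol.
The numbering direction is chosen so that numbering from this end puts the hydroxyl group at C-2 rather than C-9.
With this numbering: the hydroxyl at C-2.
The name is decan-2-ol.

decan-2-ol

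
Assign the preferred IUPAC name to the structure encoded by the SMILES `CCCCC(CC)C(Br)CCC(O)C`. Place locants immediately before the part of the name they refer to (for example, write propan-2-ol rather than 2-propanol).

5-bromo-6-ethyldecan-2-ol

The longest carbon chain that includes the –OH group has 10 carbons, so the parent hydride is decane.
The highest-priority functional group is an alcohol (–OH), so the name ends in -ol.
Number the chain so that numbering from this end puts the hydroxyl group at C-2 rather than C-9.
That gives the hydroxyl at C-2; a bromo group at C-5; an ethyl group at C-6.
Prefixes are listed alphabetically: bromo, ethyl.
Putting it together: 5-bromo-6-ethyldecan-2-ol.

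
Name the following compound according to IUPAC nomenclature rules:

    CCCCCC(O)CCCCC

undecan-6-ol

The longest chain bearing the –OH group is 11 carbons long (undecane).
The highest-priority functional group is an alcohol (–OH), so the name ends in -ol.
The molecule is symmetric, so either numbering direction gives the same locants.
With this numbering: the hydroxyl at C-6.
The name is undecan-6-ol.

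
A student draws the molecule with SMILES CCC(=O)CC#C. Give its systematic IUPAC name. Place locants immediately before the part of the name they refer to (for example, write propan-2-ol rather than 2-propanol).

The longest chain bearing the carbonyl and the multiple bond is 6 carbons long (hexane).
The highest-priority functional group is a ketone (C=O on an internal carbon), so the name ends in -one.
There is one C≡C triple bond, indicated by the ending -yne.
The numbering direction is chosen so that numbering from this end puts the carbonyl group at C-3 rather than C-4.
With this numbering: the carbonyl at C-3; the triple bond between C-5 and C-6.
The name is hex-5-yn-3-one.

hex-5-yn-3-one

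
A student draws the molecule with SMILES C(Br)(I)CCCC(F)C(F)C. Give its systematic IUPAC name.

1-bromo-5,6-difluoro-1-iodoheptane

The longest carbon chain is 7 atoms: the parent is heptane.
Number the chain so that the substituent locant set {1,1,5,6} is lower than {2,3,7,7} at the first point of difference.
With this numbering: a bromo group at C-1; fluoro groups at C-5 and C-6; an iodo group at C-1.
The substituents are ordered alphabetically, ignoring any di-/tri- multipliers.
Assembling the pieces gives 1-bromo-5,6-difluoro-1-iodoheptane.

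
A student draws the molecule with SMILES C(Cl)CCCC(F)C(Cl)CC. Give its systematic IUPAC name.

1,6-dichloro-5-fluorooctane

The parent chain contains 8 carbons (octane).
Number the chain so that the substituent locant set {1,5,6} is lower than {3,4,8} at the first point of difference.
With this numbering: chloro groups at C-1 and C-6; a fluoro group at C-5.
Prefixes are listed alphabetically: chloro, fluoro.
Assembling the pieces gives 1,6-dichloro-5-fluorooctane.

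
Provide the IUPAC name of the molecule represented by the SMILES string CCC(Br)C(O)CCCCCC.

Counting along the main chain through the –OH group gives 10 carbons: the parent is decane.
The highest-priority functional group is an alcohol (–OH), so the name ends in -ol.
Number the chain so that numbering from this end puts the hydroxyl group at C-4 rather than C-7.
That gives the hydroxyl at C-4; a bromo group at C-3.
The name is 3-bromodecan-4-ol.

3-bromodecan-4-ol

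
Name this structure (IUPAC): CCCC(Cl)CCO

3-chlorohexan-1-ol

The longest carbon chain that includes the –OH group has 6 carbons, so the parent hydride is hexane.
The highest-priority functional group is an alcohol (–OH), so the name ends in -ol.
Choose the numbering such that numbering from this end puts the hydroxyl group at C-1 rather than C-6.
With this numbering: the hydroxyl at C-1; a chloro group at C-3.
Putting it together: 3-chlorohexan-1-ol.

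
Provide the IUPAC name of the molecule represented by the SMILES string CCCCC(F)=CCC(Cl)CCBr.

Counting along the main chain through the multiple bond gives 10 carbons: the parent is decane.
A C=C double bond in the chain gives the infix -ene-.
Number the chain so that the substituent locant set {1,3,6} is lower than {5,8,10} at the first point of difference.
That gives the double bond between C-5 and C-6; a bromo group at C-1; a chloro group at C-3; a fluoro group at C-6.
Prefixes are listed alphabetically: bromo, chloro, fluoro.
Assembling the pieces gives 1-bromo-3-chloro-6-fluorodec-5-ene.

1-bromo-3-chloro-6-fluorodec-5-ene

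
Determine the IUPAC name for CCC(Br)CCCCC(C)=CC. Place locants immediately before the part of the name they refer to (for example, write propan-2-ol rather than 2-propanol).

The longest chain bearing the multiple bond is 10 carbons long (decane).
A C=C double bond in the chain gives the infix -ene-.
Number the chain so that numbering from this end puts the double bond at C-2 rather than C-8.
That gives the double bond between C-2 and C-3; a bromo group at C-8; a methyl group at C-3.
Prefixes are listed alphabetically: bromo, methyl.
The name is 8-bromo-3-methyldec-2-ene.

8-bromo-3-methyldec-2-ene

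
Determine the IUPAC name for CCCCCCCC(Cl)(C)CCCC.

The longest carbon chain is 12 atoms: the parent is dodecane.
Number the chain so that the substituent locant set {5,5} is lower than {8,8} at the first point of difference.
This places a chloro group at C-5; a methyl group at C-5.
Prefixes are listed alphabetically: chloro, methyl.
Assembling the pieces gives 5-chloro-5-methyldodecane.

5-chloro-5-methyldodecane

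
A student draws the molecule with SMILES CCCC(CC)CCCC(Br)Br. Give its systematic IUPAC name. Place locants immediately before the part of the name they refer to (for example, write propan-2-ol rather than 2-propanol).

The longest continuous carbon chain has 8 atoms, so the parent hydride is octane.
Choose the numbering such that the substituent locant set {1,1,5} is lower than {4,8,8} at the first point of difference.
That gives two bromo groups at C-1; an ethyl group at C-5.
Prefixes are listed alphabetically: bromo, ethyl.
Assembling the pieces gives 1,1-dibromo-5-ethyloctane.

1,1-dibromo-5-ethyloctane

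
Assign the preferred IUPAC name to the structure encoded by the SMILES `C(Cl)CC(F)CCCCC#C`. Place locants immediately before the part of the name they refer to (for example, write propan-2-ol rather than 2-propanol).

9-chloro-7-fluoronon-1-yne

The longest carbon chain that includes the multiple bond has 9 carbons, so the parent hydride is nonane.
A C≡C triple bond in the chain gives the infix -yne-.
The numbering direction is chosen so that numbering from this end puts the triple bond at C-1 rather than C-8.
That gives the triple bond between C-1 and C-2; a chloro group at C-9; a fluoro group at C-7.
The substituents are ordered alphabetically, ignoring any di-/tri- multipliers.
The name is 9-chloro-7-fluoronon-1-yne.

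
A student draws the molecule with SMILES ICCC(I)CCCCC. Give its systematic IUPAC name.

1,3-diiodooctane

The longest continuous carbon chain has 8 atoms, so the parent hydride is octane.
The numbering direction is chosen so that the substituent locant set {1,3} is lower than {6,8} at the first point of difference.
With this numbering: iodo groups at C-1 and C-3.
Putting it together: 1,3-diiodooctane.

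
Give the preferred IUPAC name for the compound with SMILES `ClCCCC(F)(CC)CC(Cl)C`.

1,6-dichloro-4-ethyl-4-fluoroheptane

The longest carbon chain is 7 atoms: the parent is heptane.
The numbering direction is chosen so that the substituent locant set {1,4,4,6} is lower than {2,4,4,7} at the first point of difference.
With this numbering: chloro groups at C-1 and C-6; an ethyl group at C-4; a fluoro group at C-4.
Substituent prefixes are cited in alphabetical order (multiplying prefixes like di-/tri- are ignored for ordering).
Putting it together: 1,6-dichloro-4-ethyl-4-fluoroheptane.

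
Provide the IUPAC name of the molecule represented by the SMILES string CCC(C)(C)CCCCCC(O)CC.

9,9-dimethylundecan-3-ol

The longest carbon chain that includes the –OH group has 11 carbons, so the parent hydride is undecane.
The principal characteristic group is an alcohol (–OH), named with the suffix -ol.
Number the chain so that numbering from this end puts the hydroxyl group at C-3 rather than C-9.
With this numbering: the hydroxyl at C-3; two methyl groups at C-9.
Assembling the pieces gives 9,9-dimethylundecan-3-ol.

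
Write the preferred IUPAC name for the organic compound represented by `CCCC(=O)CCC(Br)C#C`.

The longest carbon chain that includes the carbonyl and the multiple bond has 9 carbons, so the parent hydride is nonane.
The principal characteristic group is a ketone (C=O on an internal carbon), named with the suffix -one.
A C≡C triple bond in the chain gives the infix -yne-.
Choose the numbering such that numbering from this end puts the carbonyl group at C-4 rather than C-6.
With this numbering: the carbonyl at C-4; the triple bond between C-8 and C-9; a bromo group at C-7.
Putting it together: 7-bromonon-8-yn-4-one.

7-bromonon-8-yn-4-one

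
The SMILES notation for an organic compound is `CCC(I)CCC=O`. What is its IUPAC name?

The longest carbon chain that includes the –CHO group has 6 carbons, so the parent hydride is hexane.
The highest-priority functional group is an aldehyde (terminal –CHO), so the name ends in -al.
Number the chain so that the aldehyde carbon is C-1 by definition.
With this numbering: an iodo group at C-4.
Assembling the pieces gives 4-iodohexanal.

4-iodohexanal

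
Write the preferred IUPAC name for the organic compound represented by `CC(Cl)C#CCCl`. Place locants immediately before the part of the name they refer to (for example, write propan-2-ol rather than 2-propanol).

1,4-dichloropent-2-yne

The longest chain bearing the multiple bond is 5 carbons long (pentane).
There is one C≡C triple bond, indicated by the ending -yne.
Choose the numbering such that numbering from this end puts the triple bond at C-2 rather than C-3.
That gives the triple bond between C-2 and C-3; chloro groups at C-1 and C-4.
Assembling the pieces gives 1,4-dichloropent-2-yne.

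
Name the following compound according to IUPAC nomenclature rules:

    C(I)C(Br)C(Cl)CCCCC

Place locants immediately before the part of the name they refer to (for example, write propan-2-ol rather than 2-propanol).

The parent chain contains 8 carbons (octane).
Number the chain so that the substituent locant set {1,2,3} is lower than {6,7,8} at the first point of difference.
That gives a bromo group at C-2; a chloro group at C-3; an iodo group at C-1.
Substituent prefixes are cited in alphabetical order (multiplying prefixes like di-/tri- are ignored for ordering).
The name is 2-bromo-3-chloro-1-iodooctane.

2-bromo-3-chloro-1-iodooctane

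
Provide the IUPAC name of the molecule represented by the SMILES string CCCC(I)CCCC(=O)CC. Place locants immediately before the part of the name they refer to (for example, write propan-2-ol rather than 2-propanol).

The longest carbon chain that includes the carbonyl has 10 carbons, so the parent hydride is decane.
A ketone (C=O on an internal carbon) is the principal characteristic group, giving the suffix -one.
Number the chain so that numbering from this end puts the carbonyl group at C-3 rather than C-8.
That gives the carbonyl at C-3; an iodo group at C-7.
Putting it together: 7-iododecan-3-one.

7-iododecan-3-one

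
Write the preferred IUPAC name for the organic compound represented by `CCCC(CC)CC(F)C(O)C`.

Counting along the main chain through the –OH group gives 8 carbons: the parent is octane.
The principal characteristic group is an alcohol (–OH), named with the suffix -ol.
The numbering direction is chosen so that numbering from this end puts the hydroxyl group at C-2 rather than C-7.
With this numbering: the hydroxyl at C-2; an ethyl group at C-5; a fluoro group at C-3.
Substituent prefixes are cited in alphabetical order (multiplying prefixes like di-/tri- are ignored for ordering).
The name is 5-ethyl-3-fluorooctan-2-ol.

5-ethyl-3-fluorooctan-2-ol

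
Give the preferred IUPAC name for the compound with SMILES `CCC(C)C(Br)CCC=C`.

The longest chain bearing the multiple bond is 8 carbons long (octane).
There is one C=C double bond, indicated by the ending -ene.
Number the chain so that numbering from this end puts the double bond at C-1 rather than C-7.
With this numbering: the double bond between C-1 and C-2; a bromo group at C-5; a methyl group at C-6.
Prefixes are listed alphabetically: bromo, methyl.
The name is 5-bromo-6-methyloct-1-ene.

5-bromo-6-methyloct-1-ene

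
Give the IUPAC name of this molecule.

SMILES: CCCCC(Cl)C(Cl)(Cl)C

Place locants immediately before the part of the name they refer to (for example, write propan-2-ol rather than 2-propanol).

2,2,3-trichloroheptane

The parent chain contains 7 carbons (heptane).
Number the chain so that the substituent locant set {2,2,3} is lower than {5,6,6} at the first point of difference.
This places chloro groups at C-2 (×2) and C-3.
Assembling the pieces gives 2,2,3-trichloroheptane.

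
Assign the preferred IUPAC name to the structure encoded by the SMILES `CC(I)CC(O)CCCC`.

The longest chain bearing the –OH group is 8 carbons long (octane).
The principal characteristic group is an alcohol (–OH), named with the suffix -ol.
Choose the numbering such that numbering from this end puts the hydroxyl group at C-4 rather than C-5.
That gives the hydroxyl at C-4; an iodo group at C-2.
Putting it together: 2-iodooctan-4-ol.

2-iodooctan-4-ol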